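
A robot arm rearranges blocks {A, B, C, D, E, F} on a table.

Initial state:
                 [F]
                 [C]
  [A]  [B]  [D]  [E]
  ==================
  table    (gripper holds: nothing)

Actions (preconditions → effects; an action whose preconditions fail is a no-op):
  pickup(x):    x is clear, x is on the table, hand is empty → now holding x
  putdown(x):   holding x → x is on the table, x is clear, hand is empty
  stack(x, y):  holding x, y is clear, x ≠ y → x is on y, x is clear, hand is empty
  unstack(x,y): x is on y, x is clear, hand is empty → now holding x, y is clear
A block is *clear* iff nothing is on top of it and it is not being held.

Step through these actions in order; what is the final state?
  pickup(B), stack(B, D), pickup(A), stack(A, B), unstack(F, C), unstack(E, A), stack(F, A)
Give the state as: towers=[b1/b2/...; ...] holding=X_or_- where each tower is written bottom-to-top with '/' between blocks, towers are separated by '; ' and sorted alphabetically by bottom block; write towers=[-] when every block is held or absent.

towers=[D/B/A/F; E/C] holding=-

step 1 (pickup(B)): towers=[A; D; E/C/F] holding=B
step 2 (stack(B, D)): towers=[A; D/B; E/C/F] holding=-
step 3 (pickup(A)): towers=[D/B; E/C/F] holding=A
step 4 (stack(A, B)): towers=[D/B/A; E/C/F] holding=-
step 5 (unstack(F, C)): towers=[D/B/A; E/C] holding=F
step 6 (unstack(E, A)) [no-op]: towers=[D/B/A; E/C] holding=F
step 7 (stack(F, A)): towers=[D/B/A/F; E/C] holding=-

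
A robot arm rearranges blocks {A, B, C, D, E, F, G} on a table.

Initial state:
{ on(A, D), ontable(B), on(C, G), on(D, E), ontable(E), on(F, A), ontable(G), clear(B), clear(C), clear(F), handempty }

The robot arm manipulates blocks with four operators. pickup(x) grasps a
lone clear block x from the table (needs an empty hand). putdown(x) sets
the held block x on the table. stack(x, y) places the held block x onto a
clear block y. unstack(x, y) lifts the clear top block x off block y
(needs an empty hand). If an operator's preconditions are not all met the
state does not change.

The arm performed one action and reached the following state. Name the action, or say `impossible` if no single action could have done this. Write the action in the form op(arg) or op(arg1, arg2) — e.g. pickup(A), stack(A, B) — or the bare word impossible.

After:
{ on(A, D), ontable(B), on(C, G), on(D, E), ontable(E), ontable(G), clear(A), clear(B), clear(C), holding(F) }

unstack(F, A)

target: towers=[B; E/D/A; G/C] holding=F
         pickup(B) → towers=[E/D/A/F; G/C] holding=B
     unstack(F, A) → towers=[B; E/D/A; G/C] holding=F  ← match
     unstack(C, G) → towers=[B; E/D/A/F; G] holding=C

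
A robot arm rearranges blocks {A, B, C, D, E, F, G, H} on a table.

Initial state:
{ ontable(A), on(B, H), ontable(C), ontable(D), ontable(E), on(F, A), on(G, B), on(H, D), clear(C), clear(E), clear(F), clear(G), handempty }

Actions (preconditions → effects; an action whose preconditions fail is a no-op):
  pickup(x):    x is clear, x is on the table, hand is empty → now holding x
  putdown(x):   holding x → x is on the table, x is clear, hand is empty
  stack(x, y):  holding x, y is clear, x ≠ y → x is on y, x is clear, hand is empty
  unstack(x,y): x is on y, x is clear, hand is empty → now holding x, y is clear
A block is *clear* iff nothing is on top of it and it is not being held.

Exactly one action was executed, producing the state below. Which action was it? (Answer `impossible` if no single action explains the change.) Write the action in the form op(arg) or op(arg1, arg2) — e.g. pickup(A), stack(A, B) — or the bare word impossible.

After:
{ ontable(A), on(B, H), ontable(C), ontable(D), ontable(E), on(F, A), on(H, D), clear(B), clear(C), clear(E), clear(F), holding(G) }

target: towers=[A/F; C; D/H/B; E] holding=G
     unstack(G, B) → towers=[A/F; C; D/H/B; E] holding=G  ← match
         pickup(E) → towers=[A/F; C; D/H/B/G] holding=E
     unstack(F, A) → towers=[A; C; D/H/B/G; E] holding=F
         pickup(C) → towers=[A/F; D/H/B/G; E] holding=C

unstack(G, B)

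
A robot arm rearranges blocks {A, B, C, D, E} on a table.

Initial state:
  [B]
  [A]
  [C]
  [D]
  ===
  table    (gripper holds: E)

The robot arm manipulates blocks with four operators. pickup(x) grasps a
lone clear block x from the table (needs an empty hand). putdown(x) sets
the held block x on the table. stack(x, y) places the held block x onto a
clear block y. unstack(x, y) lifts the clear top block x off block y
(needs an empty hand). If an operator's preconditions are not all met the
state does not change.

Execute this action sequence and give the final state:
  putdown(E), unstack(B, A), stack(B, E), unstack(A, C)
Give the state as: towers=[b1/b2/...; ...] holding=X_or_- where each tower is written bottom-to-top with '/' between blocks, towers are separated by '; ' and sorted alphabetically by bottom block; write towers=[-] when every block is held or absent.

step 1 (putdown(E)): towers=[D/C/A/B; E] holding=-
step 2 (unstack(B, A)): towers=[D/C/A; E] holding=B
step 3 (stack(B, E)): towers=[D/C/A; E/B] holding=-
step 4 (unstack(A, C)): towers=[D/C; E/B] holding=A

towers=[D/C; E/B] holding=A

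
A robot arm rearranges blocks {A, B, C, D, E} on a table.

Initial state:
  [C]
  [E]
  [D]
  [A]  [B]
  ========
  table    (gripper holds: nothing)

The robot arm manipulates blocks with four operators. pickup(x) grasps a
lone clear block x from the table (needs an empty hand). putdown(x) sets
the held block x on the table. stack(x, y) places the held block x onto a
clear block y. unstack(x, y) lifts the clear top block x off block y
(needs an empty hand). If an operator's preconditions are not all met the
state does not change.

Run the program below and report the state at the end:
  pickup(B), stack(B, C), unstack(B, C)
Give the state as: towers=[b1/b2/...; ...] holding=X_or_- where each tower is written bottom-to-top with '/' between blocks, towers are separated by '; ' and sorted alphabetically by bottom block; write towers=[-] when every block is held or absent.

step 1 (pickup(B)): towers=[A/D/E/C] holding=B
step 2 (stack(B, C)): towers=[A/D/E/C/B] holding=-
step 3 (unstack(B, C)): towers=[A/D/E/C] holding=B

towers=[A/D/E/C] holding=B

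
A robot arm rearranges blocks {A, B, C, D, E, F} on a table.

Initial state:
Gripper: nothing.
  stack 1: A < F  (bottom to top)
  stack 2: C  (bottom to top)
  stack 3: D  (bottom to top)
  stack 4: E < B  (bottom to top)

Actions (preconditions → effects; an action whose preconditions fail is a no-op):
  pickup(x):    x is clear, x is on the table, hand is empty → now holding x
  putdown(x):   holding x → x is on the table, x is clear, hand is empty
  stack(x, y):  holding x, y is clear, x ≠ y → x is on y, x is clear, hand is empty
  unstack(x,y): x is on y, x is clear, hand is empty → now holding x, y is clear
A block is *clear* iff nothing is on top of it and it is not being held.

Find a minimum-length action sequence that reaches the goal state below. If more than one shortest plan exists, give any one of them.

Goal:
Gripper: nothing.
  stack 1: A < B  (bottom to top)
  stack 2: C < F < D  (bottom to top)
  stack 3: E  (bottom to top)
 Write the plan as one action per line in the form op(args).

unstack(F, A)
stack(F, C)
unstack(B, E)
stack(B, A)
pickup(D)
stack(D, F)

step 1 (unstack(F, A)): towers=[A; C; D; E/B] holding=F
step 2 (stack(F, C)): towers=[A; C/F; D; E/B] holding=-
step 3 (unstack(B, E)): towers=[A; C/F; D; E] holding=B
step 4 (stack(B, A)): towers=[A/B; C/F; D; E] holding=-
step 5 (pickup(D)): towers=[A/B; C/F; E] holding=D
step 6 (stack(D, F)): towers=[A/B; C/F/D; E] holding=-
goal check: towers=[A/B; C/F/D; E] holding=- — reached (length 6, optimal by BFS)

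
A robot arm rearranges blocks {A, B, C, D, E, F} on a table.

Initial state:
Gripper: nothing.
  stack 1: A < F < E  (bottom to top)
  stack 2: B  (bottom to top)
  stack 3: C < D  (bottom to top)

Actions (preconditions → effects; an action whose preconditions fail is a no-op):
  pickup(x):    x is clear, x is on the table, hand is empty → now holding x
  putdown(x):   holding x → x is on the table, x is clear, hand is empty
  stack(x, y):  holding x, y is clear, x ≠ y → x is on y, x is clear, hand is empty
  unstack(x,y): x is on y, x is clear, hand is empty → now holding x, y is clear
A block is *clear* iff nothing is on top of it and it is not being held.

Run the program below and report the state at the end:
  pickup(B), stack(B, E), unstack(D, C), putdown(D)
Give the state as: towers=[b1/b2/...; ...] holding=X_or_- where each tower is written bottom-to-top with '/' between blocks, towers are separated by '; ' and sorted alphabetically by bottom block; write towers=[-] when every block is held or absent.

step 1 (pickup(B)): towers=[A/F/E; C/D] holding=B
step 2 (stack(B, E)): towers=[A/F/E/B; C/D] holding=-
step 3 (unstack(D, C)): towers=[A/F/E/B; C] holding=D
step 4 (putdown(D)): towers=[A/F/E/B; C; D] holding=-

towers=[A/F/E/B; C; D] holding=-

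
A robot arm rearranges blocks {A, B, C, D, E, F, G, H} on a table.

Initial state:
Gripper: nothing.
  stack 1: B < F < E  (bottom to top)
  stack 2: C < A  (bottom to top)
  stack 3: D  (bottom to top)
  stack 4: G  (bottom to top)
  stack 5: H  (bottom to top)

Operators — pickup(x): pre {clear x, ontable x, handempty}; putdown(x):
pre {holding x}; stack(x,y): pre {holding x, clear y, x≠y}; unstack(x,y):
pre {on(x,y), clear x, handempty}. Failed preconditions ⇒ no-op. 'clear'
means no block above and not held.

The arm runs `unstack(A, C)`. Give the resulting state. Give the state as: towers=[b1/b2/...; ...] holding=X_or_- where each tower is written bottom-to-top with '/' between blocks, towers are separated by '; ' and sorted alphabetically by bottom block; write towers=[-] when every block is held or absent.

before: towers=[B/F/E; C/A; D; G; H] holding=-
pre[unstack(A, C)]: on(A,C) yes, clear(A) yes, handempty yes
all met → apply unstack(A, C)
after:  towers=[B/F/E; C; D; G; H] holding=A

towers=[B/F/E; C; D; G; H] holding=A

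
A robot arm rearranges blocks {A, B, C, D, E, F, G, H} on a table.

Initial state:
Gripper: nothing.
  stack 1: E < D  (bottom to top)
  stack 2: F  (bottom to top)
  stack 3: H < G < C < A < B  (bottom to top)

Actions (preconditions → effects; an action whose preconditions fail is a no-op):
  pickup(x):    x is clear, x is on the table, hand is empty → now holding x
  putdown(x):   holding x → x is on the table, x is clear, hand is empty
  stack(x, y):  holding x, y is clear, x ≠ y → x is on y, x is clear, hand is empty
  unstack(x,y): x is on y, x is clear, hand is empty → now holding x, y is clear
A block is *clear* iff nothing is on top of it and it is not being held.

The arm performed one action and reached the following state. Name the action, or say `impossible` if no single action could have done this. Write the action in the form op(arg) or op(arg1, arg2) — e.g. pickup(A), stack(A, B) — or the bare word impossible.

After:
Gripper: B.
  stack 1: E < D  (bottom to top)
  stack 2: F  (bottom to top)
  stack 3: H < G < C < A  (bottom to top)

unstack(B, A)

target: towers=[E/D; F; H/G/C/A] holding=B
     unstack(B, A) → towers=[E/D; F; H/G/C/A] holding=B  ← match
         pickup(F) → towers=[E/D; H/G/C/A/B] holding=F
     unstack(D, E) → towers=[E; F; H/G/C/A/B] holding=D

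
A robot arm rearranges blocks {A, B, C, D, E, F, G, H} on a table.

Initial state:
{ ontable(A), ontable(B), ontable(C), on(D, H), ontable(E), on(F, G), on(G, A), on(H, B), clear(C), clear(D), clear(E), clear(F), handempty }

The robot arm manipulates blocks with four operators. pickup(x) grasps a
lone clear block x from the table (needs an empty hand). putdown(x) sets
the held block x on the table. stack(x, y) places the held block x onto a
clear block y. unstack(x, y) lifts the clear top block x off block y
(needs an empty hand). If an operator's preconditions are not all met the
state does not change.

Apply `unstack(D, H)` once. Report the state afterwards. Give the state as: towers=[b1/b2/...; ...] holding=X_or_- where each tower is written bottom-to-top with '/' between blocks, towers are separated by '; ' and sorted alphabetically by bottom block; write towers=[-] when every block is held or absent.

before: towers=[A/G/F; B/H/D; C; E] holding=-
pre[unstack(D, H)]: on(D,H) ok, clear(D) ok, handempty ok
all met → apply unstack(D, H)
after:  towers=[A/G/F; B/H; C; E] holding=D

towers=[A/G/F; B/H; C; E] holding=D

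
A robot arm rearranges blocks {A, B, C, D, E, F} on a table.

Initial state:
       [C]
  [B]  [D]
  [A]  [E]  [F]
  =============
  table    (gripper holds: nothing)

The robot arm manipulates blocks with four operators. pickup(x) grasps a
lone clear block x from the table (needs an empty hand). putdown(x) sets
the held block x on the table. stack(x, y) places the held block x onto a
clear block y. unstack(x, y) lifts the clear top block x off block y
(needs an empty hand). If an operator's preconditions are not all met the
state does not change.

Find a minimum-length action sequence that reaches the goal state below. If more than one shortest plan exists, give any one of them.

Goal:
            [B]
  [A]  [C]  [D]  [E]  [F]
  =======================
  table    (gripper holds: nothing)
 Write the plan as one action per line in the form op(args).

unstack(C, D)
putdown(C)
unstack(D, E)
putdown(D)
unstack(B, A)
stack(B, D)

step 1 (unstack(C, D)): towers=[A/B; E/D; F] holding=C
step 2 (putdown(C)): towers=[A/B; C; E/D; F] holding=-
step 3 (unstack(D, E)): towers=[A/B; C; E; F] holding=D
step 4 (putdown(D)): towers=[A/B; C; D; E; F] holding=-
step 5 (unstack(B, A)): towers=[A; C; D; E; F] holding=B
step 6 (stack(B, D)): towers=[A; C; D/B; E; F] holding=-
goal check: towers=[A; C; D/B; E; F] holding=- — reached (length 6, optimal by BFS)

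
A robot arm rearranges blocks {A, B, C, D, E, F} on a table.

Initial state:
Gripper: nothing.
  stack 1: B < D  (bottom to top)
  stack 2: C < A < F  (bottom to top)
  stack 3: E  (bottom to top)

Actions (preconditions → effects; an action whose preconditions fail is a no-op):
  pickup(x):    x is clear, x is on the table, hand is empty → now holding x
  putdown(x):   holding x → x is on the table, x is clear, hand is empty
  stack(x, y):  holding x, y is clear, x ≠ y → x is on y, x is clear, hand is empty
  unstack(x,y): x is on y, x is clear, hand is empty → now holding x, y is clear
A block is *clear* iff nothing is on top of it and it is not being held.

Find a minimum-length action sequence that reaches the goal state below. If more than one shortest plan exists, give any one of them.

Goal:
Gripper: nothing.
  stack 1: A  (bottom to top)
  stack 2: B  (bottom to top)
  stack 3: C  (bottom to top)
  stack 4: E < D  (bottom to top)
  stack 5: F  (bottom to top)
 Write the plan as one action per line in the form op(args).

unstack(F, A)
putdown(F)
unstack(D, B)
stack(D, E)
unstack(A, C)
putdown(A)

step 1 (unstack(F, A)): towers=[B/D; C/A; E] holding=F
step 2 (putdown(F)): towers=[B/D; C/A; E; F] holding=-
step 3 (unstack(D, B)): towers=[B; C/A; E; F] holding=D
step 4 (stack(D, E)): towers=[B; C/A; E/D; F] holding=-
step 5 (unstack(A, C)): towers=[B; C; E/D; F] holding=A
step 6 (putdown(A)): towers=[A; B; C; E/D; F] holding=-
goal check: towers=[A; B; C; E/D; F] holding=- — reached (length 6, optimal by BFS)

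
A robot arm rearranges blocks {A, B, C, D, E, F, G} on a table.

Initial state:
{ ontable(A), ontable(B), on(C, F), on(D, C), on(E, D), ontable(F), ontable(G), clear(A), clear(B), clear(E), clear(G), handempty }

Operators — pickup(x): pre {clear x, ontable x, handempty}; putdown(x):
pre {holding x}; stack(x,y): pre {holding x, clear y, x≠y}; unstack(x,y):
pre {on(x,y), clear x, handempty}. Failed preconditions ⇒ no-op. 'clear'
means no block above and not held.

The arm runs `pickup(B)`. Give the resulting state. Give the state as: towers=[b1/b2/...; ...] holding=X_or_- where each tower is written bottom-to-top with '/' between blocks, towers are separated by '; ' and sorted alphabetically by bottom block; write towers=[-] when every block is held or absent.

towers=[A; F/C/D/E; G] holding=B

before: towers=[A; B; F/C/D/E; G] holding=-
pre[pickup(B)]: clear(B) ok, ontable(B) ok, handempty ok
all met → apply pickup(B)
after:  towers=[A; F/C/D/E; G] holding=B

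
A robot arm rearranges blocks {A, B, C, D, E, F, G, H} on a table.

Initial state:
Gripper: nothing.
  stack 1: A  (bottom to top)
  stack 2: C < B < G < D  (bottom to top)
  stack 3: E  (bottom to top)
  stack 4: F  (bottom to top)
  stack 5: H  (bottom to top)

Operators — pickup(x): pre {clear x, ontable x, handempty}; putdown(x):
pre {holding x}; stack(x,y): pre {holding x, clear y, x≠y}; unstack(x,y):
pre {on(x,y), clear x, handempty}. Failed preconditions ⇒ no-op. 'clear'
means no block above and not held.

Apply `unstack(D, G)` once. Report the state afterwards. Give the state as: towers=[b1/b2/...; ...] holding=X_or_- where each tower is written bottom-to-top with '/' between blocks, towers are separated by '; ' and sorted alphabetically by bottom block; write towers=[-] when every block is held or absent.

towers=[A; C/B/G; E; F; H] holding=D

before: towers=[A; C/B/G/D; E; F; H] holding=-
pre[unstack(D, G)]: on(D,G) ✓, clear(D) ✓, handempty ✓
all met → apply unstack(D, G)
after:  towers=[A; C/B/G; E; F; H] holding=D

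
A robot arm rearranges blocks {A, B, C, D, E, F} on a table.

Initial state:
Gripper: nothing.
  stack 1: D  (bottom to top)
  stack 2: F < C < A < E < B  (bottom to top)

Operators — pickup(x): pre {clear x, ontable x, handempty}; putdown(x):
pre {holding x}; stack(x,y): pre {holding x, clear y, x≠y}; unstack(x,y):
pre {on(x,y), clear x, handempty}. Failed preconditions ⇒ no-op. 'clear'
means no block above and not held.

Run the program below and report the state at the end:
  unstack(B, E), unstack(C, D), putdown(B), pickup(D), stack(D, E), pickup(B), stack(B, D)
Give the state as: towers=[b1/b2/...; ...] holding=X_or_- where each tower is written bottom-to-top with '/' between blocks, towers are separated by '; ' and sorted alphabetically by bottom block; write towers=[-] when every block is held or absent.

towers=[F/C/A/E/D/B] holding=-

step 1 (unstack(B, E)): towers=[D; F/C/A/E] holding=B
step 2 (unstack(C, D)) [no-op]: towers=[D; F/C/A/E] holding=B
step 3 (putdown(B)): towers=[B; D; F/C/A/E] holding=-
step 4 (pickup(D)): towers=[B; F/C/A/E] holding=D
step 5 (stack(D, E)): towers=[B; F/C/A/E/D] holding=-
step 6 (pickup(B)): towers=[F/C/A/E/D] holding=B
step 7 (stack(B, D)): towers=[F/C/A/E/D/B] holding=-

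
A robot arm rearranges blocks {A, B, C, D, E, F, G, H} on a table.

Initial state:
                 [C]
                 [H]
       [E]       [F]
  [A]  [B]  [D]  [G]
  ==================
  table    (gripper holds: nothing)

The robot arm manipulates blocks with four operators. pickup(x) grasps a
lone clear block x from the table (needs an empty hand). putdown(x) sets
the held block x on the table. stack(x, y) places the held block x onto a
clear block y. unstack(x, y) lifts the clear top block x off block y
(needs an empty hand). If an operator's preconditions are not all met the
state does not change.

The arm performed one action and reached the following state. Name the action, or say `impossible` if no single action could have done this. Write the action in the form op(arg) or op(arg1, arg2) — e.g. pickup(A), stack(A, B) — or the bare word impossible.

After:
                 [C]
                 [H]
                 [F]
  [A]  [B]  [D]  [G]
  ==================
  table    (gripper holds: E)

target: towers=[A; B; D; G/F/H/C] holding=E
         pickup(A) → towers=[B/E; D; G/F/H/C] holding=A
     unstack(E, B) → towers=[A; B; D; G/F/H/C] holding=E  ← match
         pickup(D) → towers=[A; B/E; G/F/H/C] holding=D
     unstack(C, H) → towers=[A; B/E; D; G/F/H] holding=C

unstack(E, B)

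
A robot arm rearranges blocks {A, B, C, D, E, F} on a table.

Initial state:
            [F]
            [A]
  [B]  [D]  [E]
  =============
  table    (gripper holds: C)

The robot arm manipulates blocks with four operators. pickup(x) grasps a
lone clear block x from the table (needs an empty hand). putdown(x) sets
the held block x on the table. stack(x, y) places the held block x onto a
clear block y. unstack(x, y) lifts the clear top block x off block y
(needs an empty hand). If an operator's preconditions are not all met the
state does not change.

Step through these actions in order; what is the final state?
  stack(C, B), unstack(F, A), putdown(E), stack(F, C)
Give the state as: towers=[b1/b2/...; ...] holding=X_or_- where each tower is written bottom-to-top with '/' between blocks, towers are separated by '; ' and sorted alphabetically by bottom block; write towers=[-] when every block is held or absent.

step 1 (stack(C, B)): towers=[B/C; D; E/A/F] holding=-
step 2 (unstack(F, A)): towers=[B/C; D; E/A] holding=F
step 3 (putdown(E)) [no-op]: towers=[B/C; D; E/A] holding=F
step 4 (stack(F, C)): towers=[B/C/F; D; E/A] holding=-

towers=[B/C/F; D; E/A] holding=-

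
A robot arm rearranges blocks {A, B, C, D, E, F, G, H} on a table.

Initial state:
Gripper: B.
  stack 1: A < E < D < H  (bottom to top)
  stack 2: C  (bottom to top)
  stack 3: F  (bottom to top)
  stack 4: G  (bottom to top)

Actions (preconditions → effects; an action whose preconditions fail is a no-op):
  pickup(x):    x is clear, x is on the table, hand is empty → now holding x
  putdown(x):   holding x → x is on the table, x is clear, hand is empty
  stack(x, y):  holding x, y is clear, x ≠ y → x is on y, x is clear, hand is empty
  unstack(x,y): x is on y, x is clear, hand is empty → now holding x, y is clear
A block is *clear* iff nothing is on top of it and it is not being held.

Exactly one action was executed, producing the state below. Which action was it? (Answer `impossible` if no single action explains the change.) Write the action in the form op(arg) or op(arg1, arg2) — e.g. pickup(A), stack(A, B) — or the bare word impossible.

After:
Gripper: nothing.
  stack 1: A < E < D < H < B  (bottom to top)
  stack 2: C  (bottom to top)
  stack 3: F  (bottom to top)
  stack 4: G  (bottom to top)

target: towers=[A/E/D/H/B; C; F; G] holding=-
        putdown(B) → towers=[A/E/D/H; B; C; F; G] holding=-
       stack(B, G) → towers=[A/E/D/H; C; F; G/B] holding=-
       stack(B, H) → towers=[A/E/D/H/B; C; F; G] holding=-  ← match
       stack(B, F) → towers=[A/E/D/H; C; F/B; G] holding=-
       stack(B, C) → towers=[A/E/D/H; C/B; F; G] holding=-

stack(B, H)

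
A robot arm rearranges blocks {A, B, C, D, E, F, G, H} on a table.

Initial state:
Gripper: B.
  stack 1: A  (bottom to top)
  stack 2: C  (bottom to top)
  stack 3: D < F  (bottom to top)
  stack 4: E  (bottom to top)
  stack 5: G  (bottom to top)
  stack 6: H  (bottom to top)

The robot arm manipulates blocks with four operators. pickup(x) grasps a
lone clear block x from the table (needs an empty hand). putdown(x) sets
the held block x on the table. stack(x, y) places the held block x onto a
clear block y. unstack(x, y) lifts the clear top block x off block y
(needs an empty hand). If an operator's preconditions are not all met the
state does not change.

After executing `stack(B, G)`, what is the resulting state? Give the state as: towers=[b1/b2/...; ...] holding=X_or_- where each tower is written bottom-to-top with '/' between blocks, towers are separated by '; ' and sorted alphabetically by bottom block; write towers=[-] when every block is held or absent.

towers=[A; C; D/F; E; G/B; H] holding=-

before: towers=[A; C; D/F; E; G; H] holding=B
pre[stack(B, G)]: holding(B) ✓, clear(G) ✓, B≠G ✓
all met → apply stack(B, G)
after:  towers=[A; C; D/F; E; G/B; H] holding=-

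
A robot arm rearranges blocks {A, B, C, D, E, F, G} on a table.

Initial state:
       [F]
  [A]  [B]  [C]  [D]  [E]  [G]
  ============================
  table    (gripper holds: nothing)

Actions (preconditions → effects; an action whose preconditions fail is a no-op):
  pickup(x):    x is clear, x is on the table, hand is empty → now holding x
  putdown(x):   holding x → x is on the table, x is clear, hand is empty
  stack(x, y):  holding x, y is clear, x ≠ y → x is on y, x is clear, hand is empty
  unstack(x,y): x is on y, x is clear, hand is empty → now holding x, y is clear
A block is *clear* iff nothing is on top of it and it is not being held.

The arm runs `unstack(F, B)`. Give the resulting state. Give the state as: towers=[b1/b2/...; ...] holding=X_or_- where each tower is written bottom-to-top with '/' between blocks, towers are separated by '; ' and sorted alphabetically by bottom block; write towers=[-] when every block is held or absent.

towers=[A; B; C; D; E; G] holding=F

before: towers=[A; B/F; C; D; E; G] holding=-
pre[unstack(F, B)]: on(F,B) ✓, clear(F) ✓, handempty ✓
all met → apply unstack(F, B)
after:  towers=[A; B; C; D; E; G] holding=F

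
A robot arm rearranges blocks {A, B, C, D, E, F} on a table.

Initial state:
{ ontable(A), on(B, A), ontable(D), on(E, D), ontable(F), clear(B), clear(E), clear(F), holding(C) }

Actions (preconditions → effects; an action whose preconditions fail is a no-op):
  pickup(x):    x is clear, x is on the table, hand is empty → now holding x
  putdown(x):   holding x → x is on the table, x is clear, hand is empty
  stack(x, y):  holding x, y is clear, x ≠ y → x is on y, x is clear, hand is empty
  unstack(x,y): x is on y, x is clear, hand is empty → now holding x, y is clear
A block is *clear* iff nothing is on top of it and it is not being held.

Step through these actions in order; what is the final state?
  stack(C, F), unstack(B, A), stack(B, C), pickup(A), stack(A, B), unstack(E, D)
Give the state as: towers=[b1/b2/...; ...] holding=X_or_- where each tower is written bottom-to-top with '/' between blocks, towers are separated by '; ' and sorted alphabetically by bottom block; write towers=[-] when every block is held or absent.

step 1 (stack(C, F)): towers=[A/B; D/E; F/C] holding=-
step 2 (unstack(B, A)): towers=[A; D/E; F/C] holding=B
step 3 (stack(B, C)): towers=[A; D/E; F/C/B] holding=-
step 4 (pickup(A)): towers=[D/E; F/C/B] holding=A
step 5 (stack(A, B)): towers=[D/E; F/C/B/A] holding=-
step 6 (unstack(E, D)): towers=[D; F/C/B/A] holding=E

towers=[D; F/C/B/A] holding=E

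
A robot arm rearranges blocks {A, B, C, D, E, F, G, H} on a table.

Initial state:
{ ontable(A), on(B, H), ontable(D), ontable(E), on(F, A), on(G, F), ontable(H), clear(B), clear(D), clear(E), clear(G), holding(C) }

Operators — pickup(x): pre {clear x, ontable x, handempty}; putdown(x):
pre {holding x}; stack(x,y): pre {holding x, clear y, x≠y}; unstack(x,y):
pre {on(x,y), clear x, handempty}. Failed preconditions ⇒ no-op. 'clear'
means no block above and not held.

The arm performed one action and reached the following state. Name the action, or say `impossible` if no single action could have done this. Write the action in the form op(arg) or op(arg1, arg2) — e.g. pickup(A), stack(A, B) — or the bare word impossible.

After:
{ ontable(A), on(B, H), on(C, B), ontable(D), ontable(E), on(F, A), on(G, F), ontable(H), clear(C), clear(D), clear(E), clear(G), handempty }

stack(C, B)

target: towers=[A/F/G; D; E; H/B/C] holding=-
        putdown(C) → towers=[A/F/G; C; D; E; H/B] holding=-
       stack(C, G) → towers=[A/F/G/C; D; E; H/B] holding=-
       stack(C, E) → towers=[A/F/G; D; E/C; H/B] holding=-
       stack(C, B) → towers=[A/F/G; D; E; H/B/C] holding=-  ← match
       stack(C, D) → towers=[A/F/G; D/C; E; H/B] holding=-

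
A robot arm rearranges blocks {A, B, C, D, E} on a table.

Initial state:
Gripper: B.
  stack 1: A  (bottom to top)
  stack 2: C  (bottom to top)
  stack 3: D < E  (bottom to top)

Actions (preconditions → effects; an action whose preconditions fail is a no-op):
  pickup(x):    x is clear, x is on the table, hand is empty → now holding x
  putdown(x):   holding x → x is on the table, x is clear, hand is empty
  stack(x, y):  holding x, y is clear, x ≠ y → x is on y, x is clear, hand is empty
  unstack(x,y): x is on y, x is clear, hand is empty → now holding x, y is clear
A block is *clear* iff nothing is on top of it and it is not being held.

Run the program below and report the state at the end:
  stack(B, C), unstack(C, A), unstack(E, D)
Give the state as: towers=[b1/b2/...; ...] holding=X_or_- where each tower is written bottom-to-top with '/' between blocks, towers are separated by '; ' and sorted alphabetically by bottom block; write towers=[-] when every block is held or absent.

step 1 (stack(B, C)): towers=[A; C/B; D/E] holding=-
step 2 (unstack(C, A)) [no-op]: towers=[A; C/B; D/E] holding=-
step 3 (unstack(E, D)): towers=[A; C/B; D] holding=E

towers=[A; C/B; D] holding=E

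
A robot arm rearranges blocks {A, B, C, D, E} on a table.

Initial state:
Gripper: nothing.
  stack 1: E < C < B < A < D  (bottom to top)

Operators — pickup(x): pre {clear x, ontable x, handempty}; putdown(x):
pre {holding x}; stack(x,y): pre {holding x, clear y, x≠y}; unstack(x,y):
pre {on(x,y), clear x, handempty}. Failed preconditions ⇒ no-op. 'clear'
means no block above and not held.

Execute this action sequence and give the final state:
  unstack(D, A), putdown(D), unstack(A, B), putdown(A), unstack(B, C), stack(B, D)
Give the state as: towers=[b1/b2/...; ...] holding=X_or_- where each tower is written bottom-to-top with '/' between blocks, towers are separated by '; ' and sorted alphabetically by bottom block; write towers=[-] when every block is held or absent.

step 1 (unstack(D, A)): towers=[E/C/B/A] holding=D
step 2 (putdown(D)): towers=[D; E/C/B/A] holding=-
step 3 (unstack(A, B)): towers=[D; E/C/B] holding=A
step 4 (putdown(A)): towers=[A; D; E/C/B] holding=-
step 5 (unstack(B, C)): towers=[A; D; E/C] holding=B
step 6 (stack(B, D)): towers=[A; D/B; E/C] holding=-

towers=[A; D/B; E/C] holding=-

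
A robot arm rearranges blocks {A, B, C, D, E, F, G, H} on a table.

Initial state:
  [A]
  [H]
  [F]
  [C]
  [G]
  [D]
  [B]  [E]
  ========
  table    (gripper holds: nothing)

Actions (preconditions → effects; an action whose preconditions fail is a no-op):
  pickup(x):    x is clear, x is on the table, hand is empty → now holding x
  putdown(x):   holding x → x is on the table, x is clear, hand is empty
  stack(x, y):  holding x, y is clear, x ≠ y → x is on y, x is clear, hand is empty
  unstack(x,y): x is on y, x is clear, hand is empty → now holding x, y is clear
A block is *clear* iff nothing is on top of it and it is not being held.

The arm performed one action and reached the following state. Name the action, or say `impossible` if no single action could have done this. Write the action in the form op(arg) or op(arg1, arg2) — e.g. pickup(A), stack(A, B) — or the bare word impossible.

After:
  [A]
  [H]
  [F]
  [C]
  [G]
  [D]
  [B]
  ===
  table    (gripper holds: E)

target: towers=[B/D/G/C/F/H/A] holding=E
     unstack(A, H) → towers=[B/D/G/C/F/H; E] holding=A
         pickup(E) → towers=[B/D/G/C/F/H/A] holding=E  ← match

pickup(E)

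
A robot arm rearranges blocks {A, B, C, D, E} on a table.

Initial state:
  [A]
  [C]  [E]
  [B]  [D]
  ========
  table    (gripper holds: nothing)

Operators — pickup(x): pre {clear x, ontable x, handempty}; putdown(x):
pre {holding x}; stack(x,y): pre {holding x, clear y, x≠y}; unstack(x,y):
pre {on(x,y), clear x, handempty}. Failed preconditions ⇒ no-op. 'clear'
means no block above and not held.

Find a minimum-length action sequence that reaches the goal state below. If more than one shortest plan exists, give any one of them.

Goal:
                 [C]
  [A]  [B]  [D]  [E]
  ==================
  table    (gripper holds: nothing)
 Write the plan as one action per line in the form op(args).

step 1 (unstack(A, C)): towers=[B/C; D/E] holding=A
step 2 (putdown(A)): towers=[A; B/C; D/E] holding=-
step 3 (unstack(E, D)): towers=[A; B/C; D] holding=E
step 4 (putdown(E)): towers=[A; B/C; D; E] holding=-
step 5 (unstack(C, B)): towers=[A; B; D; E] holding=C
step 6 (stack(C, E)): towers=[A; B; D; E/C] holding=-
goal check: towers=[A; B; D; E/C] holding=- — reached (length 6, optimal by BFS)

unstack(A, C)
putdown(A)
unstack(E, D)
putdown(E)
unstack(C, B)
stack(C, E)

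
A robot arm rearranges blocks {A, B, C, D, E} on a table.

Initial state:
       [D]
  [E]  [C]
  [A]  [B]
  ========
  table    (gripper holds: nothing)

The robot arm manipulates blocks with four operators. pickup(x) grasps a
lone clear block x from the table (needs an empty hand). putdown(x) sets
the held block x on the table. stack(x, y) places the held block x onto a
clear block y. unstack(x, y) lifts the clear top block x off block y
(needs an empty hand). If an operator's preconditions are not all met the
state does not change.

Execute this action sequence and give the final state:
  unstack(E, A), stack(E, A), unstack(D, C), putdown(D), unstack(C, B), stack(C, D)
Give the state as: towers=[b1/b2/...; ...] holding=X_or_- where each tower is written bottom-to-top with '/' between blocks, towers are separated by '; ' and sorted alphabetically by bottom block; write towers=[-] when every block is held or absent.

towers=[A/E; B; D/C] holding=-

step 1 (unstack(E, A)): towers=[A; B/C/D] holding=E
step 2 (stack(E, A)): towers=[A/E; B/C/D] holding=-
step 3 (unstack(D, C)): towers=[A/E; B/C] holding=D
step 4 (putdown(D)): towers=[A/E; B/C; D] holding=-
step 5 (unstack(C, B)): towers=[A/E; B; D] holding=C
step 6 (stack(C, D)): towers=[A/E; B; D/C] holding=-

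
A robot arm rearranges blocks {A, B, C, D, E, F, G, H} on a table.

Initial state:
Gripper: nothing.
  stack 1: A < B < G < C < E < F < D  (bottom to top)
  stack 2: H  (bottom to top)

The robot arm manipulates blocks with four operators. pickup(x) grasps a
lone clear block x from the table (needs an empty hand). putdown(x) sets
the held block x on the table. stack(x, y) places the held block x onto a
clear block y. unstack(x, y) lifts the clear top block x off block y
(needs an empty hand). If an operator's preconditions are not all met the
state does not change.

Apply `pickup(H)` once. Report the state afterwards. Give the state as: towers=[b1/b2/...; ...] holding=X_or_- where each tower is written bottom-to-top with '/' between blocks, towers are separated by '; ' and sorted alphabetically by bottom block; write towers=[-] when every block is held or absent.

towers=[A/B/G/C/E/F/D] holding=H

before: towers=[A/B/G/C/E/F/D; H] holding=-
pre[pickup(H)]: clear(H) yes, ontable(H) yes, handempty yes
all met → apply pickup(H)
after:  towers=[A/B/G/C/E/F/D] holding=H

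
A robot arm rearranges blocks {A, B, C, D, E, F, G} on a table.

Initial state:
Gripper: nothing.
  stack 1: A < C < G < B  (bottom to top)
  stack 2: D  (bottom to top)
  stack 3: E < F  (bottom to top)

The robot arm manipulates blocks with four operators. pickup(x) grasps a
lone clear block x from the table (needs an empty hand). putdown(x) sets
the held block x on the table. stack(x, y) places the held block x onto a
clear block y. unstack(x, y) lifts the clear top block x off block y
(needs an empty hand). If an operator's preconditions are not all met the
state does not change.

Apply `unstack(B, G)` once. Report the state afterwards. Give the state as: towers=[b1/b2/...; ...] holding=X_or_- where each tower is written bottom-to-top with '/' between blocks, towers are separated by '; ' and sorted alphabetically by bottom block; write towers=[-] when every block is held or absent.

towers=[A/C/G; D; E/F] holding=B

before: towers=[A/C/G/B; D; E/F] holding=-
pre[unstack(B, G)]: on(B,G) yes, clear(B) yes, handempty yes
all met → apply unstack(B, G)
after:  towers=[A/C/G; D; E/F] holding=B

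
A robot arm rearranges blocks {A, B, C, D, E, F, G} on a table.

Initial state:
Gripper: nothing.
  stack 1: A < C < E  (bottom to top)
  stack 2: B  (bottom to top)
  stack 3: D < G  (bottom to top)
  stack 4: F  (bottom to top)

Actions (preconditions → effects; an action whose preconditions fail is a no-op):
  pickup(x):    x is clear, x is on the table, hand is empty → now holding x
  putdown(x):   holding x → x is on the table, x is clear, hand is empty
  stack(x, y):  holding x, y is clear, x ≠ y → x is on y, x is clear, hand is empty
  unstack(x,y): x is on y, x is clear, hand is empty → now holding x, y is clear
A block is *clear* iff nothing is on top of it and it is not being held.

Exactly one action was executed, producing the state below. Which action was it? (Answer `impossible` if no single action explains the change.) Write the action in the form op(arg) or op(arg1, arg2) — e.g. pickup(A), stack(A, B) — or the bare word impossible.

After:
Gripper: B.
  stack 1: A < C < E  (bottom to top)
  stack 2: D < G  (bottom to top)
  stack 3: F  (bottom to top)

target: towers=[A/C/E; D/G; F] holding=B
         pickup(B) → towers=[A/C/E; D/G; F] holding=B  ← match
         pickup(F) → towers=[A/C/E; B; D/G] holding=F
     unstack(G, D) → towers=[A/C/E; B; D; F] holding=G
     unstack(E, C) → towers=[A/C; B; D/G; F] holding=E

pickup(B)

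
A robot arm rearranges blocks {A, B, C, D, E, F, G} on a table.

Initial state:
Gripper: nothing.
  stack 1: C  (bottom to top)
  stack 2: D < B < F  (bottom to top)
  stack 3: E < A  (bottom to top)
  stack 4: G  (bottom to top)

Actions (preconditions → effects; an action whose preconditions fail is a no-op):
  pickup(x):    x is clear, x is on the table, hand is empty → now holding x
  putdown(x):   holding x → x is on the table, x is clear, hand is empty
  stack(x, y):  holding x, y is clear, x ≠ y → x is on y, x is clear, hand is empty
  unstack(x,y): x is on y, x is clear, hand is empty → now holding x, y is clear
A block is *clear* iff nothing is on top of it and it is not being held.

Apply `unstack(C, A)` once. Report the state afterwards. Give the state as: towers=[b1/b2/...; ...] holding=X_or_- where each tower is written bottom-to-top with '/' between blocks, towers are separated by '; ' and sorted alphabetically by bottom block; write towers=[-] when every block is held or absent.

towers=[C; D/B/F; E/A; G] holding=-

before: towers=[C; D/B/F; E/A; G] holding=-
pre[unstack(C, A)]: on(C,A) ✗, clear(C) ✓, handempty ✓
on(C,A) unmet → unstack(C, A) is a no-op
after:  towers=[C; D/B/F; E/A; G] holding=-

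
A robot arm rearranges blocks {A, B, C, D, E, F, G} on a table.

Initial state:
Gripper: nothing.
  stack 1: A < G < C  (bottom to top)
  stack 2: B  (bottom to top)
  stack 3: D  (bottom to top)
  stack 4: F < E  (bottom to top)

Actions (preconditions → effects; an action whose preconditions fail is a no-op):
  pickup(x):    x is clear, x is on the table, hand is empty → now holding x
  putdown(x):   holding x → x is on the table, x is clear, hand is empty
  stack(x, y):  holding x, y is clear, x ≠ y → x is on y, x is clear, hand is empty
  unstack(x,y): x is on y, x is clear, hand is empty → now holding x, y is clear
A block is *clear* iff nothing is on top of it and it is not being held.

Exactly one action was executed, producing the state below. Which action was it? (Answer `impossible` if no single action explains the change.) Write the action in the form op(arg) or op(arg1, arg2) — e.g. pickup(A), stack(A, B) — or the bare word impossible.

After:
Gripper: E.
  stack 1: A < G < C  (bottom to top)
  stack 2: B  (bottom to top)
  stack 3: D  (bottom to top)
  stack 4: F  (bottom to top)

target: towers=[A/G/C; B; D; F] holding=E
         pickup(B) → towers=[A/G/C; D; F/E] holding=B
         pickup(D) → towers=[A/G/C; B; F/E] holding=D
     unstack(E, F) → towers=[A/G/C; B; D; F] holding=E  ← match
     unstack(C, G) → towers=[A/G; B; D; F/E] holding=C

unstack(E, F)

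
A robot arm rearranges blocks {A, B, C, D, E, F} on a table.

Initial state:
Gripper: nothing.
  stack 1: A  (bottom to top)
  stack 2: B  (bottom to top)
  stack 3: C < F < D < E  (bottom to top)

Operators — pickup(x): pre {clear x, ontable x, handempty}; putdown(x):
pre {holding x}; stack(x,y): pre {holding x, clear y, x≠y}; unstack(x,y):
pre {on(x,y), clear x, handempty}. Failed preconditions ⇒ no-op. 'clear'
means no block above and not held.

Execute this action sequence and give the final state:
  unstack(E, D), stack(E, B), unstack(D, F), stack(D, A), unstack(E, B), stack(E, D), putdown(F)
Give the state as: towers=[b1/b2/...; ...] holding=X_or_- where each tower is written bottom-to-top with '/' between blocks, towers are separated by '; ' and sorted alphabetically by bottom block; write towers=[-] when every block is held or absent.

step 1 (unstack(E, D)): towers=[A; B; C/F/D] holding=E
step 2 (stack(E, B)): towers=[A; B/E; C/F/D] holding=-
step 3 (unstack(D, F)): towers=[A; B/E; C/F] holding=D
step 4 (stack(D, A)): towers=[A/D; B/E; C/F] holding=-
step 5 (unstack(E, B)): towers=[A/D; B; C/F] holding=E
step 6 (stack(E, D)): towers=[A/D/E; B; C/F] holding=-
step 7 (putdown(F)) [no-op]: towers=[A/D/E; B; C/F] holding=-

towers=[A/D/E; B; C/F] holding=-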